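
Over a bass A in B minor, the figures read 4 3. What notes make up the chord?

The written figures 4 3 are shorthand for 6/4/3: the 6 is implied.
A third above A in this key is C#.
A fourth above A in this key is D.
A sixth above A in this key is F#.
Together with the bass A, this spells D major seventh in second inversion.

A, C#, D, F#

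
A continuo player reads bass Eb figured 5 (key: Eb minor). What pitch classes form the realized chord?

The written figures 5 are shorthand for 5/3: the 3 is implied.
A third above Eb in this key is Gb.
A fifth above Eb in this key is Bb.
Together with the bass Eb, this spells Eb minor in root position.

Eb, Gb, Bb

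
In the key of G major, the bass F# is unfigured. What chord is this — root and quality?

F# diminished

An unfigured bass indicates a triad in root position.
In root position the bass is the root, so the root is F#.
The chord tones are F#, A, C, giving F# diminished.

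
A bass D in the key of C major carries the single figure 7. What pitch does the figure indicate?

C

Counting 6 letter steps above D lands on C; in C major, that letter is C.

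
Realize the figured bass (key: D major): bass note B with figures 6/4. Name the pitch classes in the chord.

A fourth above B in this key is E.
A sixth above B in this key is G.
Together with the bass B, this spells E minor in second inversion.

B, E, G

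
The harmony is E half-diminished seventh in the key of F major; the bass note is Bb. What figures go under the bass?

4/3

Bb is the fifth of E half-diminished seventh, so the chord is in second inversion.
A seventh chord in second inversion is figured 6/4/3, conventionally abbreviated 4/3.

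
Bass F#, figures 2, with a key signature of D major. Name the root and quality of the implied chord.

G major seventh

The figures 2 indicate a seventh chord in third inversion.
In third inversion the root lies a second above the bass: a second above F# in D major is G.
The chord tones are F#, G, B, D, giving G major seventh.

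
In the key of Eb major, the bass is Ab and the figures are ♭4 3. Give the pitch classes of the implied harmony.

Ab, C, Db, F

The written figures ♭4 3 are shorthand for 6/4/3: the 6 is implied.
A third above Ab in this key is C.
A fourth above Ab in this key is D, lowered to Db by the flat.
A sixth above Ab in this key is F.
Together with the bass Ab, this spells Db major seventh in second inversion.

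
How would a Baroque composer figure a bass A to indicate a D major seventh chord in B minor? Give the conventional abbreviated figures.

A is the fifth of D major seventh, so the chord is in second inversion.
A seventh chord in second inversion is figured 6/4/3, conventionally abbreviated 4/3.

4/3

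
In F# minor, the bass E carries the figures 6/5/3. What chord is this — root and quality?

The figures 6/5/3 indicate a seventh chord in first inversion.
In first inversion the root lies a sixth above the bass: a sixth above E in F# minor is C#.
The chord tones are E, G#, B, C#, giving C# minor seventh.

C# minor seventh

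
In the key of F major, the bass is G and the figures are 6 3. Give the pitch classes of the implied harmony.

G, Bb, E

A third above G in this key is Bb.
A sixth above G in this key is E.
Together with the bass G, this spells E diminished in first inversion.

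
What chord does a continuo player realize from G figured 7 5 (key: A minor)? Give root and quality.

G dominant seventh

The figures 7 5 indicate a seventh chord in root position.
In root position the bass is the root, so the root is G.
The chord tones are G, B, D, F, giving G dominant seventh.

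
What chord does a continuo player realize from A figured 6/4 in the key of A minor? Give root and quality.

D minor

The figures 6/4 indicate a triad in second inversion.
In second inversion the root lies a fourth above the bass: a fourth above A in A minor is D.
The chord tones are A, D, F, giving D minor.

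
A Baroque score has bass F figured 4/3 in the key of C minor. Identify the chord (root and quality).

Bb dominant seventh

The figures 4/3 indicate a seventh chord in second inversion.
In second inversion the root lies a fourth above the bass: a fourth above F in C minor is Bb.
The chord tones are F, Ab, Bb, D, giving Bb dominant seventh.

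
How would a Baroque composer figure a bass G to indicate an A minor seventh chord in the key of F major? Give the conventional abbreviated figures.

4/2

G is the seventh of A minor seventh, so the chord is in third inversion.
A seventh chord in third inversion is figured 6/4/2, conventionally abbreviated 4/2.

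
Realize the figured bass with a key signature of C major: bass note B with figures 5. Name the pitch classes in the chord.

The written figures 5 are shorthand for 5/3: the 3 is implied.
A third above B in this key is D.
A fifth above B in this key is F.
Together with the bass B, this spells B diminished in root position.

B, D, F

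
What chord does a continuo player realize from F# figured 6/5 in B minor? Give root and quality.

D major seventh

The figures 6/5 indicate a seventh chord in first inversion.
In first inversion the root lies a sixth above the bass: a sixth above F# in B minor is D.
The chord tones are F#, A, C#, D, giving D major seventh.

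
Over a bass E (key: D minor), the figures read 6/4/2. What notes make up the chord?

E, F, A, C

A second above E in this key is F.
A fourth above E in this key is A.
A sixth above E in this key is C.
Together with the bass E, this spells F major seventh in third inversion.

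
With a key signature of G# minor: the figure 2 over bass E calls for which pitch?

Counting 1 letter step above E lands on F; in G# minor, that letter is F#.

F#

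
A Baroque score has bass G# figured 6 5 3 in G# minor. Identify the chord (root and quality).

The figures 6 5 3 indicate a seventh chord in first inversion.
In first inversion the root lies a sixth above the bass: a sixth above G# in G# minor is E.
The chord tones are G#, B, D#, E, giving E major seventh.

E major seventh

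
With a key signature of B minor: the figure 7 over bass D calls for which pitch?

C#

Counting 6 letter steps above D lands on C; in B minor, that letter is C#.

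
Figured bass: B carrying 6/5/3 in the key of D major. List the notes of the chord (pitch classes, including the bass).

A third above B in this key is D.
A fifth above B in this key is F#.
A sixth above B in this key is G.
Together with the bass B, this spells G major seventh in first inversion.

B, D, F#, G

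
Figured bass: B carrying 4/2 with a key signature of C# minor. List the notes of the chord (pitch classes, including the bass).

The written figures 4/2 are shorthand for 6/4/2: the 6 is implied.
A second above B in this key is C#.
A fourth above B in this key is E.
A sixth above B in this key is G#.
Together with the bass B, this spells C# minor seventh in third inversion.

B, C#, E, G#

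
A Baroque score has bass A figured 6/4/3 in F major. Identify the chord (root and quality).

D minor seventh

The figures 6/4/3 indicate a seventh chord in second inversion.
In second inversion the root lies a fourth above the bass: a fourth above A in F major is D.
The chord tones are A, C, D, F, giving D minor seventh.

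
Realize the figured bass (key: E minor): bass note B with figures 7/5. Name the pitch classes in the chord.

B, D, F#, A

The written figures 7/5 are shorthand for 7/5/3: the 3 is implied.
A third above B in this key is D.
A fifth above B in this key is F#.
A seventh above B in this key is A.
Together with the bass B, this spells B minor seventh in root position.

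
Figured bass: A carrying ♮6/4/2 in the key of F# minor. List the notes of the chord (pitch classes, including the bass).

A second above A in this key is B.
A fourth above A in this key is D.
A sixth above A in this key is F#, made natural (F) by the ♮ figure.
Together with the bass A, this spells B half-diminished seventh in third inversion.

A, B, D, F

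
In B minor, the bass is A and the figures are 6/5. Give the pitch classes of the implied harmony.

A, C#, E, F#

The written figures 6/5 are shorthand for 6/5/3: the 3 is implied.
A third above A in this key is C#.
A fifth above A in this key is E.
A sixth above A in this key is F#.
Together with the bass A, this spells F# minor seventh in first inversion.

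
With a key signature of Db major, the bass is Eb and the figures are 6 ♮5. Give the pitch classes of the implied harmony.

The written figures 6 ♮5 are shorthand for 6/5/3: the 3 is implied.
A third above Eb in this key is Gb.
A fifth above Eb in this key is Bb, made natural (B) by the ♮ figure.
A sixth above Eb in this key is C.

Eb, Gb, B, C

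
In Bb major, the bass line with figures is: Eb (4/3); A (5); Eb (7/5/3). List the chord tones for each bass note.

Eb (6/4/3): Eb, G, A, C.
A (5/3): A, C, Eb.
Eb (7/5/3): Eb, G, Bb, D.

Eb, G, A, C | A, C, Eb | Eb, G, Bb, D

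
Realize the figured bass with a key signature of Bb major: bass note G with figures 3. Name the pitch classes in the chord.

G, Bb, D

The written figures 3 are shorthand for 5/3: the 5 is implied.
A third above G in this key is Bb.
A fifth above G in this key is D.
Together with the bass G, this spells G minor in root position.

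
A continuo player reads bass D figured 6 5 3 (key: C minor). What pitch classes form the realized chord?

D, F, Ab, Bb

A third above D in this key is F.
A fifth above D in this key is Ab.
A sixth above D in this key is Bb.
Together with the bass D, this spells Bb dominant seventh in first inversion.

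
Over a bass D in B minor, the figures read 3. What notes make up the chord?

The written figures 3 are shorthand for 5/3: the 5 is implied.
A third above D in this key is F#.
A fifth above D in this key is A.
Together with the bass D, this spells D major in root position.

D, F#, A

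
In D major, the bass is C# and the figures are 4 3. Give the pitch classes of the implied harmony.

The written figures 4 3 are shorthand for 6/4/3: the 6 is implied.
A third above C# in this key is E.
A fourth above C# in this key is F#.
A sixth above C# in this key is A.
Together with the bass C#, this spells F# minor seventh in second inversion.

C#, E, F#, A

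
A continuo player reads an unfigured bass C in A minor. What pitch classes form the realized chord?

An unfigured bass implies 5/3.
A third above C in this key is E.
A fifth above C in this key is G.
Together with the bass C, this spells C major in root position.

C, E, G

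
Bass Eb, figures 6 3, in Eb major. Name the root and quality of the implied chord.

C minor

The figures 6 3 indicate a triad in first inversion.
In first inversion the root lies a sixth above the bass: a sixth above Eb in Eb major is C.
The chord tones are Eb, G, C, giving C minor.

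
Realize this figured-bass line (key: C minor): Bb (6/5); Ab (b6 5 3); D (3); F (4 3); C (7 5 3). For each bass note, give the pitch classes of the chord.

Bb (6/5/3): Bb, D, F, G.
Ab (b6/5/3): Ab, C, Eb, Fb.
D (5/3): D, F, Ab.
F (6/4/3): F, Ab, Bb, D.
C (7/5/3): C, Eb, G, Bb.

Bb, D, F, G | Ab, C, Eb, Fb | D, F, Ab | F, Ab, Bb, D | C, Eb, G, Bb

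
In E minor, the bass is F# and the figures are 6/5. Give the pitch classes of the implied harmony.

F#, A, C, D

The written figures 6/5 are shorthand for 6/5/3: the 3 is implied.
A third above F# in this key is A.
A fifth above F# in this key is C.
A sixth above F# in this key is D.
Together with the bass F#, this spells D dominant seventh in first inversion.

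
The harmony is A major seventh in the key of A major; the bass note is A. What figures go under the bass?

7

A is the root of A major seventh, so the chord is in root position.
A seventh chord in root position is figured 7/5/3, conventionally abbreviated 7.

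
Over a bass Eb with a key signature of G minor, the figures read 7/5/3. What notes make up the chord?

Eb, G, Bb, D

A third above Eb in this key is G.
A fifth above Eb in this key is Bb.
A seventh above Eb in this key is D.
Together with the bass Eb, this spells Eb major seventh in root position.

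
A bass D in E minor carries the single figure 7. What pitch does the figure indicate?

Counting 6 letter steps above D lands on C; in E minor, that letter is C.

C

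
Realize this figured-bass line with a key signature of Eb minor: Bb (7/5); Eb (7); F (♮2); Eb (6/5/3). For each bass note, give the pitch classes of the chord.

Bb (7/5/3): Bb, Db, F, Ab.
Eb (7/5/3): Eb, Gb, Bb, Db.
F (6/4/♮2): F, G, Bb, Db.
Eb (6/5/3): Eb, Gb, Bb, Cb.

Bb, Db, F, Ab | Eb, Gb, Bb, Db | F, G, Bb, Db | Eb, Gb, Bb, Cb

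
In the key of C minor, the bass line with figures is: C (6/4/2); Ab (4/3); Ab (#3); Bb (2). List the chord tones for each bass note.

C (6/4/2): C, D, F, Ab.
Ab (6/4/3): Ab, C, D, F.
Ab (5/#3): Ab, C#, Eb.
Bb (6/4/2): Bb, C, Eb, G.

C, D, F, Ab | Ab, C, D, F | Ab, C#, Eb | Bb, C, Eb, G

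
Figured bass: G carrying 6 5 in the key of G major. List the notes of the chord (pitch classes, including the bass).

The written figures 6 5 are shorthand for 6/5/3: the 3 is implied.
A third above G in this key is B.
A fifth above G in this key is D.
A sixth above G in this key is E.
Together with the bass G, this spells E minor seventh in first inversion.

G, B, D, E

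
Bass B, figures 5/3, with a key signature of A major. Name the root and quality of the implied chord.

B minor

The figures 5/3 indicate a triad in root position.
In root position the bass is the root, so the root is B.
The chord tones are B, D, F#, giving B minor.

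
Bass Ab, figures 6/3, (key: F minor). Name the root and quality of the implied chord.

The figures 6/3 indicate a triad in first inversion.
In first inversion the root lies a sixth above the bass: a sixth above Ab in F minor is F.
The chord tones are Ab, C, F, giving F minor.

F minor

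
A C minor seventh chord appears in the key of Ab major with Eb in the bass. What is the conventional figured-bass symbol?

Eb is the third of C minor seventh, so the chord is in first inversion.
A seventh chord in first inversion is figured 6/5/3, conventionally abbreviated 6/5.

6/5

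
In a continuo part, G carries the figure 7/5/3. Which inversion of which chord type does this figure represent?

seventh chord, root position

Intervals of 7/5/3 above the bass form a seventh chord; the bass is the root, so this is root position.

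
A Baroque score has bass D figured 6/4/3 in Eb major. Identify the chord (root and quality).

The figures 6/4/3 indicate a seventh chord in second inversion.
In second inversion the root lies a fourth above the bass: a fourth above D in Eb major is G.
The chord tones are D, F, G, Bb, giving G minor seventh.

G minor seventh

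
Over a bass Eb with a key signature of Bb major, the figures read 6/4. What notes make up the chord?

A fourth above Eb in this key is A.
A sixth above Eb in this key is C.
Together with the bass Eb, this spells A diminished in second inversion.

Eb, A, C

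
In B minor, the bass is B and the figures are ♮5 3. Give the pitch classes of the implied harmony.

B, D, F

A third above B in this key is D.
A fifth above B in this key is F#, made natural (F) by the ♮ figure.
Together with the bass B, this spells B diminished in root position.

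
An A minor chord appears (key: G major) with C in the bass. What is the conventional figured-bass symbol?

6

C is the third of A minor, so the chord is in first inversion.
A triad in first inversion is figured 6/3, conventionally abbreviated 6.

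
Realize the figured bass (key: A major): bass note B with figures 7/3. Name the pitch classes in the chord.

The written figures 7/3 are shorthand for 7/5/3: the 5 is implied.
A third above B in this key is D.
A fifth above B in this key is F#.
A seventh above B in this key is A.
Together with the bass B, this spells B minor seventh in root position.

B, D, F#, A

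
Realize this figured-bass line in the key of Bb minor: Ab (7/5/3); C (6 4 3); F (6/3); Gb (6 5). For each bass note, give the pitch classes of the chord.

Ab (7/5/3): Ab, C, Eb, Gb.
C (6/4/3): C, Eb, F, Ab.
F (6/3): F, Ab, Db.
Gb (6/5/3): Gb, Bb, Db, Eb.

Ab, C, Eb, Gb | C, Eb, F, Ab | F, Ab, Db | Gb, Bb, Db, Eb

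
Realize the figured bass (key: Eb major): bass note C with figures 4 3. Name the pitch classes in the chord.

C, Eb, F, Ab

The written figures 4 3 are shorthand for 6/4/3: the 6 is implied.
A third above C in this key is Eb.
A fourth above C in this key is F.
A sixth above C in this key is Ab.
Together with the bass C, this spells F minor seventh in second inversion.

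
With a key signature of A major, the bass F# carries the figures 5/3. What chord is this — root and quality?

The figures 5/3 indicate a triad in root position.
In root position the bass is the root, so the root is F#.
The chord tones are F#, A, C#, giving F# minor.

F# minor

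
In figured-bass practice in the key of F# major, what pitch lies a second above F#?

Counting 1 letter step above F# lands on G; in F# major, that letter is G#.

G#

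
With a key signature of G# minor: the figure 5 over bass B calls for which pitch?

Counting 4 letter steps above B lands on F; in G# minor, that letter is F#.

F#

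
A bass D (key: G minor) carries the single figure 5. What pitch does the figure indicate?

Counting 4 letter steps above D lands on A; in G minor, that letter is A.

A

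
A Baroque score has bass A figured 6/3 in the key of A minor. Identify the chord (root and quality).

The figures 6/3 indicate a triad in first inversion.
In first inversion the root lies a sixth above the bass: a sixth above A in A minor is F.
The chord tones are A, C, F, giving F major.

F major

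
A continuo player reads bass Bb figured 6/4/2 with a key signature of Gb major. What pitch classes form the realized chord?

Bb, Cb, Eb, Gb

A second above Bb in this key is Cb.
A fourth above Bb in this key is Eb.
A sixth above Bb in this key is Gb.
Together with the bass Bb, this spells Cb major seventh in third inversion.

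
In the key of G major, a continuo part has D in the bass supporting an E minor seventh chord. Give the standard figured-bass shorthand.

4/2

D is the seventh of E minor seventh, so the chord is in third inversion.
A seventh chord in third inversion is figured 6/4/2, conventionally abbreviated 4/2.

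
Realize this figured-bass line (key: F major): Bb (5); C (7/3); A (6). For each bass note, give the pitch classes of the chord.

Bb (5/3): Bb, D, F.
C (7/5/3): C, E, G, Bb.
A (6/3): A, C, F.

Bb, D, F | C, E, G, Bb | A, C, F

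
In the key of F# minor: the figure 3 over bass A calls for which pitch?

Counting 2 letter steps above A lands on C; in F# minor, that letter is C#.

C#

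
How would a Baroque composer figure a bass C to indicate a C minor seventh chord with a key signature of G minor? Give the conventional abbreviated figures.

C is the root of C minor seventh, so the chord is in root position.
A seventh chord in root position is figured 7/5/3, conventionally abbreviated 7.

7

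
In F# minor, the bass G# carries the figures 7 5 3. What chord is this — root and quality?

G# half-diminished seventh

The figures 7 5 3 indicate a seventh chord in root position.
In root position the bass is the root, so the root is G#.
The chord tones are G#, B, D, F#, giving G# half-diminished seventh.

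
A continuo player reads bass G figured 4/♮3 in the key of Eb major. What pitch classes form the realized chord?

The written figures 4/♮3 are shorthand for 6/4/3: the 6 is implied.
A third above G in this key is Bb, made natural (B) by the ♮ figure.
A fourth above G in this key is C.
A sixth above G in this key is Eb.
Together with the bass G, this spells C minor-major seventh in second inversion.

G, B, C, Eb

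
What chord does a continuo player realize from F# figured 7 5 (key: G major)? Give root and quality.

The figures 7 5 indicate a seventh chord in root position.
In root position the bass is the root, so the root is F#.
The chord tones are F#, A, C, E, giving F# half-diminished seventh.

F# half-diminished seventh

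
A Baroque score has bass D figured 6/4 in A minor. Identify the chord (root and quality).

The figures 6/4 indicate a triad in second inversion.
In second inversion the root lies a fourth above the bass: a fourth above D in A minor is G.
The chord tones are D, G, B, giving G major.

G major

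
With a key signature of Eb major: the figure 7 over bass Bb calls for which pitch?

Counting 6 letter steps above Bb lands on A; in Eb major, that letter is Ab.

Ab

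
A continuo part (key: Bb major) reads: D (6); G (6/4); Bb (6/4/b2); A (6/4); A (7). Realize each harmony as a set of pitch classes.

D (6/3): D, F, Bb.
G (6/4): G, C, Eb.
Bb (6/4/b2): Bb, Cb, Eb, G.
A (6/4): A, D, F.
A (7/5/3): A, C, Eb, G.

D, F, Bb | G, C, Eb | Bb, Cb, Eb, G | A, D, F | A, C, Eb, G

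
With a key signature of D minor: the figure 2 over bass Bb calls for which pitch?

Counting 1 letter step above Bb lands on C; in D minor, that letter is C.

C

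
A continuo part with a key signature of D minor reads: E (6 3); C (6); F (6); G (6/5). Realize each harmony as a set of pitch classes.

E (6/3): E, G, C.
C (6/3): C, E, A.
F (6/3): F, A, D.
G (6/5/3): G, Bb, D, E.

E, G, C | C, E, A | F, A, D | G, Bb, D, E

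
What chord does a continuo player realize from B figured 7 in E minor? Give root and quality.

B minor seventh

The figures 7 indicate a seventh chord in root position.
In root position the bass is the root, so the root is B.
The chord tones are B, D, F#, A, giving B minor seventh.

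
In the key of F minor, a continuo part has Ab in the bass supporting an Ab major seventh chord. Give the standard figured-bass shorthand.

Ab is the root of Ab major seventh, so the chord is in root position.
A seventh chord in root position is figured 7/5/3, conventionally abbreviated 7.

7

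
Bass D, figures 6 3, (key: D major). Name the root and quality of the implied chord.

The figures 6 3 indicate a triad in first inversion.
In first inversion the root lies a sixth above the bass: a sixth above D in D major is B.
The chord tones are D, F#, B, giving B minor.

B minor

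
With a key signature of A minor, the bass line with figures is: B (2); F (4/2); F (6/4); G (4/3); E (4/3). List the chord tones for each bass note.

B, C, E, G | F, G, B, D | F, B, D | G, B, C, E | E, G, A, C

B (6/4/2): B, C, E, G.
F (6/4/2): F, G, B, D.
F (6/4): F, B, D.
G (6/4/3): G, B, C, E.
E (6/4/3): E, G, A, C.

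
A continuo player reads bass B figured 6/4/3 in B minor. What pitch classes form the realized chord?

B, D, E, G

A third above B in this key is D.
A fourth above B in this key is E.
A sixth above B in this key is G.
Together with the bass B, this spells E minor seventh in second inversion.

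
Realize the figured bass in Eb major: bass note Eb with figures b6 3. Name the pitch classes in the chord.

A third above Eb in this key is G.
A sixth above Eb in this key is C, lowered to Cb by the flat.
Together with the bass Eb, this spells Cb augmented in first inversion.

Eb, G, Cb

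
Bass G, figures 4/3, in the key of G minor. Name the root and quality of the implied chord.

C minor seventh

The figures 4/3 indicate a seventh chord in second inversion.
In second inversion the root lies a fourth above the bass: a fourth above G in G minor is C.
The chord tones are G, Bb, C, Eb, giving C minor seventh.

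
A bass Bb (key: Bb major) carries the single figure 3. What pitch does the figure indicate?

D

Counting 2 letter steps above Bb lands on D; in Bb major, that letter is D.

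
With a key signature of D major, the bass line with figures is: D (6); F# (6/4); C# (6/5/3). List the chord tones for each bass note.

D (6/3): D, F#, B.
F# (6/4): F#, B, D.
C# (6/5/3): C#, E, G, A.

D, F#, B | F#, B, D | C#, E, G, A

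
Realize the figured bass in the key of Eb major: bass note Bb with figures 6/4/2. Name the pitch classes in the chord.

A second above Bb in this key is C.
A fourth above Bb in this key is Eb.
A sixth above Bb in this key is G.
Together with the bass Bb, this spells C minor seventh in third inversion.

Bb, C, Eb, G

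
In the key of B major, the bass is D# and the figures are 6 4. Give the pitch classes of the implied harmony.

D#, G#, B

A fourth above D# in this key is G#.
A sixth above D# in this key is B.
Together with the bass D#, this spells G# minor in second inversion.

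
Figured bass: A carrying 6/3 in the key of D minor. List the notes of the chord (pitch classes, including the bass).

A, C, F

A third above A in this key is C.
A sixth above A in this key is F.
Together with the bass A, this spells F major in first inversion.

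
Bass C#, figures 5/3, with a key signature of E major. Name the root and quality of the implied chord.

C# minor

The figures 5/3 indicate a triad in root position.
In root position the bass is the root, so the root is C#.
The chord tones are C#, E, G#, giving C# minor.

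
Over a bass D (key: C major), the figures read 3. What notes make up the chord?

The written figures 3 are shorthand for 5/3: the 5 is implied.
A third above D in this key is F.
A fifth above D in this key is A.
Together with the bass D, this spells D minor in root position.

D, F, A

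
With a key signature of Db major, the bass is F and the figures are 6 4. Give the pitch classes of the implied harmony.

A fourth above F in this key is Bb.
A sixth above F in this key is Db.
Together with the bass F, this spells Bb minor in second inversion.

F, Bb, Db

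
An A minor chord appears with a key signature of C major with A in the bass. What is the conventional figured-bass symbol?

A is the root of A minor, so the chord is in root position.
A triad in root position is figured 5/3, conventionally abbreviated (no figures — root-position triad).

no figures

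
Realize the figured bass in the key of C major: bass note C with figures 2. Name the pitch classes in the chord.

The written figures 2 are shorthand for 6/4/2: the 6/4 are implied.
A second above C in this key is D.
A fourth above C in this key is F.
A sixth above C in this key is A.
Together with the bass C, this spells D minor seventh in third inversion.

C, D, F, A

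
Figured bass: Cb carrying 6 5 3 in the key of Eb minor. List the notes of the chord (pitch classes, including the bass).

A third above Cb in this key is Eb.
A fifth above Cb in this key is Gb.
A sixth above Cb in this key is Ab.
Together with the bass Cb, this spells Ab minor seventh in first inversion.

Cb, Eb, Gb, Ab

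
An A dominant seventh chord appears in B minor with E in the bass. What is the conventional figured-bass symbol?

4/3

E is the fifth of A dominant seventh, so the chord is in second inversion.
A seventh chord in second inversion is figured 6/4/3, conventionally abbreviated 4/3.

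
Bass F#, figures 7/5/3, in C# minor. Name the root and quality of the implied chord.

The figures 7/5/3 indicate a seventh chord in root position.
In root position the bass is the root, so the root is F#.
The chord tones are F#, A, C#, E, giving F# minor seventh.

F# minor seventh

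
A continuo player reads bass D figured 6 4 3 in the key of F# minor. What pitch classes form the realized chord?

A third above D in this key is F#.
A fourth above D in this key is G#.
A sixth above D in this key is B.
Together with the bass D, this spells G# half-diminished seventh in second inversion.

D, F#, G#, B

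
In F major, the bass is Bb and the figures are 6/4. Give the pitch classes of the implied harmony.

Bb, E, G

A fourth above Bb in this key is E.
A sixth above Bb in this key is G.
Together with the bass Bb, this spells E diminished in second inversion.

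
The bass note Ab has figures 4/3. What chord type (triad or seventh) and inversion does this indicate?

seventh chord, second inversion

4/3 is shorthand for 6/4/3.
Intervals of 6/4/3 above the bass form a seventh chord; the bass is the fifth, so this is second inversion.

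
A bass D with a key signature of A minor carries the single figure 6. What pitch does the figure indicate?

B

Counting 5 letter steps above D lands on B; in A minor, that letter is B.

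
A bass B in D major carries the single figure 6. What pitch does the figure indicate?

Counting 5 letter steps above B lands on G; in D major, that letter is G.

G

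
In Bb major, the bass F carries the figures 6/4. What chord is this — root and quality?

The figures 6/4 indicate a triad in second inversion.
In second inversion the root lies a fourth above the bass: a fourth above F in Bb major is Bb.
The chord tones are F, Bb, D, giving Bb major.

Bb major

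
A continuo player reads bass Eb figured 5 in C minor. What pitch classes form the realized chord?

Eb, G, Bb

The written figures 5 are shorthand for 5/3: the 3 is implied.
A third above Eb in this key is G.
A fifth above Eb in this key is Bb.
Together with the bass Eb, this spells Eb major in root position.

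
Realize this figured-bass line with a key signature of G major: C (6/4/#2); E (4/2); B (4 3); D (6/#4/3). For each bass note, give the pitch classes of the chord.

C (6/4/#2): C, D#, F#, A.
E (6/4/2): E, F#, A, C.
B (6/4/3): B, D, E, G.
D (6/#4/3): D, F#, G#, B.

C, D#, F#, A | E, F#, A, C | B, D, E, G | D, F#, G#, B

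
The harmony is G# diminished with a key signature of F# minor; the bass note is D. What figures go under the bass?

6/4

D is the fifth of G# diminished, so the chord is in second inversion.
A triad in second inversion is figured 6/4, conventionally abbreviated 6/4.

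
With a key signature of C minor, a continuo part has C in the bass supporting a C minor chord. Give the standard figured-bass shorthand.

C is the root of C minor, so the chord is in root position.
A triad in root position is figured 5/3, conventionally abbreviated (no figures — root-position triad).

no figures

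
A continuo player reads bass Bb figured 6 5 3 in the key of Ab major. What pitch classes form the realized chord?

Bb, Db, F, G

A third above Bb in this key is Db.
A fifth above Bb in this key is F.
A sixth above Bb in this key is G.
Together with the bass Bb, this spells G half-diminished seventh in first inversion.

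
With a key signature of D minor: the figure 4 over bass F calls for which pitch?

Counting 3 letter steps above F lands on B; in D minor, that letter is Bb.

Bb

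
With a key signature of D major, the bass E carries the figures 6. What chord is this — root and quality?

The figures 6 indicate a triad in first inversion.
In first inversion the root lies a sixth above the bass: a sixth above E in D major is C#.
The chord tones are E, G, C#, giving C# diminished.

C# diminished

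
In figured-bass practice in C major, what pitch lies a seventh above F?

E

Counting 6 letter steps above F lands on E; in C major, that letter is E.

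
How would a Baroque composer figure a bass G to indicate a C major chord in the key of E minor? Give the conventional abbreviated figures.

6/4

G is the fifth of C major, so the chord is in second inversion.
A triad in second inversion is figured 6/4, conventionally abbreviated 6/4.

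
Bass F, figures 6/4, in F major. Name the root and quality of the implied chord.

Bb major

The figures 6/4 indicate a triad in second inversion.
In second inversion the root lies a fourth above the bass: a fourth above F in F major is Bb.
The chord tones are F, Bb, D, giving Bb major.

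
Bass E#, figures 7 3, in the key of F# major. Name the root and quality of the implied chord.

E# half-diminished seventh

The figures 7 3 indicate a seventh chord in root position.
In root position the bass is the root, so the root is E#.
The chord tones are E#, G#, B, D#, giving E# half-diminished seventh.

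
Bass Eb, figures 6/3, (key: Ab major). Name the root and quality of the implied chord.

The figures 6/3 indicate a triad in first inversion.
In first inversion the root lies a sixth above the bass: a sixth above Eb in Ab major is C.
The chord tones are Eb, G, C, giving C minor.

C minor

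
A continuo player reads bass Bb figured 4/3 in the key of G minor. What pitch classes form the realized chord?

Bb, D, Eb, G

The written figures 4/3 are shorthand for 6/4/3: the 6 is implied.
A third above Bb in this key is D.
A fourth above Bb in this key is Eb.
A sixth above Bb in this key is G.
Together with the bass Bb, this spells Eb major seventh in second inversion.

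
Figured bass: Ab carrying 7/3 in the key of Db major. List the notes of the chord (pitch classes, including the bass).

Ab, C, Eb, Gb

The written figures 7/3 are shorthand for 7/5/3: the 5 is implied.
A third above Ab in this key is C.
A fifth above Ab in this key is Eb.
A seventh above Ab in this key is Gb.
Together with the bass Ab, this spells Ab dominant seventh in root position.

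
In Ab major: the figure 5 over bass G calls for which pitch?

Db

Counting 4 letter steps above G lands on D; in Ab major, that letter is Db.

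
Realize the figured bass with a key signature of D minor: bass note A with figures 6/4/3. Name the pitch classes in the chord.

A, C, D, F

A third above A in this key is C.
A fourth above A in this key is D.
A sixth above A in this key is F.
Together with the bass A, this spells D minor seventh in second inversion.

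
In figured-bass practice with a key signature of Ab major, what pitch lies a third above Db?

Counting 2 letter steps above Db lands on F; in Ab major, that letter is F.

F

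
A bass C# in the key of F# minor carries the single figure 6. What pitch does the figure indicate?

A

Counting 5 letter steps above C# lands on A; in F# minor, that letter is A.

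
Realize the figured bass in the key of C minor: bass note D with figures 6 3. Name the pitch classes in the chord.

D, F, Bb

A third above D in this key is F.
A sixth above D in this key is Bb.
Together with the bass D, this spells Bb major in first inversion.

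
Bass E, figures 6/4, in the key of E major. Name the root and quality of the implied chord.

The figures 6/4 indicate a triad in second inversion.
In second inversion the root lies a fourth above the bass: a fourth above E in E major is A.
The chord tones are E, A, C#, giving A major.

A major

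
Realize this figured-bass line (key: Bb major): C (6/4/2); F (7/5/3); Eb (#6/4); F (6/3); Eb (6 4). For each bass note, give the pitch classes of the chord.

C, D, F, A | F, A, C, Eb | Eb, A, C# | F, A, D | Eb, A, C

C (6/4/2): C, D, F, A.
F (7/5/3): F, A, C, Eb.
Eb (#6/4): Eb, A, C#.
F (6/3): F, A, D.
Eb (6/4): Eb, A, C.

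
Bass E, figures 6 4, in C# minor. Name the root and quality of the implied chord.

A major

The figures 6 4 indicate a triad in second inversion.
In second inversion the root lies a fourth above the bass: a fourth above E in C# minor is A.
The chord tones are E, A, C#, giving A major.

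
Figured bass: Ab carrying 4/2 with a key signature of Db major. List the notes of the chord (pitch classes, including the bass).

Ab, Bb, Db, F

The written figures 4/2 are shorthand for 6/4/2: the 6 is implied.
A second above Ab in this key is Bb.
A fourth above Ab in this key is Db.
A sixth above Ab in this key is F.
Together with the bass Ab, this spells Bb minor seventh in third inversion.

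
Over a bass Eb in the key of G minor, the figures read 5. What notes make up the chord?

The written figures 5 are shorthand for 5/3: the 3 is implied.
A third above Eb in this key is G.
A fifth above Eb in this key is Bb.
Together with the bass Eb, this spells Eb major in root position.

Eb, G, Bb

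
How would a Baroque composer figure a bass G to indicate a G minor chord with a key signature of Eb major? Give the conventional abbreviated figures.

G is the root of G minor, so the chord is in root position.
A triad in root position is figured 5/3, conventionally abbreviated (no figures — root-position triad).

no figures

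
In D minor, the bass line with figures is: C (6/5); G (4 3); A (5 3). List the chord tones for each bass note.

C (6/5/3): C, E, G, A.
G (6/4/3): G, Bb, C, E.
A (5/3): A, C, E.

C, E, G, A | G, Bb, C, E | A, C, E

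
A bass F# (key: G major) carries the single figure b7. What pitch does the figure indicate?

Counting 6 letter steps above F# lands on E; in G major, that letter is E.
The b7 figure lowers it a semitone, giving Eb.

Eb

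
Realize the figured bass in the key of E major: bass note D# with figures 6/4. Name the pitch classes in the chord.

A fourth above D# in this key is G#.
A sixth above D# in this key is B.
Together with the bass D#, this spells G# minor in second inversion.

D#, G#, B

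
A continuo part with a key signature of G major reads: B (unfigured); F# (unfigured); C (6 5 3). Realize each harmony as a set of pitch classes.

B, D, F# | F#, A, C | C, E, G, A

B (5/3): B, D, F#.
F# (5/3): F#, A, C.
C (6/5/3): C, E, G, A.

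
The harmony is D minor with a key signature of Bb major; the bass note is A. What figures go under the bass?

A is the fifth of D minor, so the chord is in second inversion.
A triad in second inversion is figured 6/4, conventionally abbreviated 6/4.

6/4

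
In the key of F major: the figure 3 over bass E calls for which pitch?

G

Counting 2 letter steps above E lands on G; in F major, that letter is G.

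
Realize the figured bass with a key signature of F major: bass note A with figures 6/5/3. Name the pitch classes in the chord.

A third above A in this key is C.
A fifth above A in this key is E.
A sixth above A in this key is F.
Together with the bass A, this spells F major seventh in first inversion.

A, C, E, F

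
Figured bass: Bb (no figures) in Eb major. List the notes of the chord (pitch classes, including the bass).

Bb, D, F

An unfigured bass implies 5/3.
A third above Bb in this key is D.
A fifth above Bb in this key is F.
Together with the bass Bb, this spells Bb major in root position.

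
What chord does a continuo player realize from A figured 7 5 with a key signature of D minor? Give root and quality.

The figures 7 5 indicate a seventh chord in root position.
In root position the bass is the root, so the root is A.
The chord tones are A, C, E, G, giving A minor seventh.

A minor seventh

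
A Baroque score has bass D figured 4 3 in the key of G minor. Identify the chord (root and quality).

The figures 4 3 indicate a seventh chord in second inversion.
In second inversion the root lies a fourth above the bass: a fourth above D in G minor is G.
The chord tones are D, F, G, Bb, giving G minor seventh.

G minor seventh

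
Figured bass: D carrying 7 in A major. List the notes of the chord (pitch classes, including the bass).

D, F#, A, C#

The written figures 7 are shorthand for 7/5/3: the 5/3 are implied.
A third above D in this key is F#.
A fifth above D in this key is A.
A seventh above D in this key is C#.
Together with the bass D, this spells D major seventh in root position.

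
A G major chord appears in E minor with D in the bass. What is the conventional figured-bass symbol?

D is the fifth of G major, so the chord is in second inversion.
A triad in second inversion is figured 6/4, conventionally abbreviated 6/4.

6/4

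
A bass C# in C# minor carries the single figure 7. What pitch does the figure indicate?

B

Counting 6 letter steps above C# lands on B; in C# minor, that letter is B.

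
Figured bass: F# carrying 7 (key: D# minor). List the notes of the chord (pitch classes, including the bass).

The written figures 7 are shorthand for 7/5/3: the 5/3 are implied.
A third above F# in this key is A#.
A fifth above F# in this key is C#.
A seventh above F# in this key is E#.
Together with the bass F#, this spells F# major seventh in root position.

F#, A#, C#, E#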